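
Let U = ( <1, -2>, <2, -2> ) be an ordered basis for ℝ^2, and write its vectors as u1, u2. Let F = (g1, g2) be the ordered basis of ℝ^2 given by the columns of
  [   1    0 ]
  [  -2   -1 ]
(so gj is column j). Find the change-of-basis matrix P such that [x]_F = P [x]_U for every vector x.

Column j of P is [uj]_F, since P maps U-coordinates to F-coordinates.
Expressing u1 in F: u1 = g1 + 0·g2, so column 1 of P is <1, 0>.
Doing the same for each uj gives P = [[1, 2], [0, -2]].

[[1, 2], [0, -2]]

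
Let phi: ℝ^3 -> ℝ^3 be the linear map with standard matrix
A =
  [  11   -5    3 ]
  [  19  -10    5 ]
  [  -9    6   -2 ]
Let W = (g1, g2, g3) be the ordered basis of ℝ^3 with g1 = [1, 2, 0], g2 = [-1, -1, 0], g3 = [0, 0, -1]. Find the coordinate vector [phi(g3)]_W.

[-2, 1, -2]

Compute phi(g3) = A g3 = [-3, -5, 2] in standard coordinates.
Then write this in W-coordinates: solve for y in y_1 g1 + ... + y_3 g3 = [-3, -5, 2].
This gives y = [-2, 1, -2], which is column 3 of [phi]_W.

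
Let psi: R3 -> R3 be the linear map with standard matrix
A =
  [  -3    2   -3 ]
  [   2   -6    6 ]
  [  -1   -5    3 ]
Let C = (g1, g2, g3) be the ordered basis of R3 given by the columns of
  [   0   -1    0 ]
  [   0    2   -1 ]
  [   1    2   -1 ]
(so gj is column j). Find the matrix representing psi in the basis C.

With P the matrix whose columns are g1, ..., g3, [psi]_C = P^(-1) A P.
Column by column: psi(g1) = A g1 = [-3, 6, 3]; its C-coordinates [-3, 3, 0] give column 1.
Continuing for each basis vector yields [psi]_C = [[-3, -1, 2], [3, -1, -1], [0, 0, -2]].

[[-3, -1, 2], [3, -1, -1], [0, 0, -2]]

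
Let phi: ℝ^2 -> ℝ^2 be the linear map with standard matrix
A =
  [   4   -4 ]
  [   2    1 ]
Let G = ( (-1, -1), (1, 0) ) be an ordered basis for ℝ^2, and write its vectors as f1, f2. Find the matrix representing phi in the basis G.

The j-th column of [phi]_G is [phi(fj)]_G.
phi(f1) = A f1 = (0, -3) = 3f1 + 3f2, so column 1 is (3, 3).
Repeating for f2 and assembling the columns gives [[3, -2], [3, 2]].

[[3, -2], [3, 2]]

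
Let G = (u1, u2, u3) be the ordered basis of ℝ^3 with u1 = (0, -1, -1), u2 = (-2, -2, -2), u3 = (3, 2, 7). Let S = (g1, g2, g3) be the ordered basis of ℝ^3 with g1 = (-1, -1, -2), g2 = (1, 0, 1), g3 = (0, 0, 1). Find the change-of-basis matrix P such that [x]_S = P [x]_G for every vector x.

Take x = uj: its G-coordinates are the j-th standard unit vector, so P e_j — column j of P — equals [uj]_S.
u1 = g1 + g2 + 0·g3, giving column 1 = (1, 1, 0); repeating for each j gives P = [[1, 2, -2], [1, 0, 1], [0, 2, 2]].

[[1, 2, -2], [1, 0, 1], [0, 2, 2]]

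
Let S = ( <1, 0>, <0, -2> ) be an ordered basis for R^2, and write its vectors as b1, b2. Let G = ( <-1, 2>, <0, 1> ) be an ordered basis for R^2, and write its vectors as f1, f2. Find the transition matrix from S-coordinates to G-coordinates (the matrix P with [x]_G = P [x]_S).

Column j of P is [bj]_G, since P maps S-coordinates to G-coordinates.
Expressing b1 in G: b1 = -f1 + 2f2, so column 1 of P is <-1, 2>.
Doing the same for each bj gives P = [[-1, 0], [2, -2]].

[[-1, 0], [2, -2]]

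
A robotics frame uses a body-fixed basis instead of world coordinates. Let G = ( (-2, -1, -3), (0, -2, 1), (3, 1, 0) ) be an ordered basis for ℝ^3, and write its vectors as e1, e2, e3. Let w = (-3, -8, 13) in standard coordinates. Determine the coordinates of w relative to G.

We seek scalars with c_1 e1 + ... + c_3 e3 = w; equivalently solve M c = w where the columns of M are e1, ..., e3.
Row-reducing the augmented matrix [M | w] gives c = (-3, 4, -3).
Check: -3e1 + 4e2 - 3e3 = (-3, -8, 13).

(-3, 4, -3)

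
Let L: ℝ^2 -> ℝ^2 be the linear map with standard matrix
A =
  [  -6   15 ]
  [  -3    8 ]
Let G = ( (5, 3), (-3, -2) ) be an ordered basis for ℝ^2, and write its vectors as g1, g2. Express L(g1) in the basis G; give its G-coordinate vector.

Column 1 of [L]_G is the G-coordinate vector of L(g1).
In standard coordinates L(g1) = A g1 = (15, 9).
Converting to G: (15, 9) = 3g1 + 0·g2, so the coordinate vector is (3, 0).

(3, 0)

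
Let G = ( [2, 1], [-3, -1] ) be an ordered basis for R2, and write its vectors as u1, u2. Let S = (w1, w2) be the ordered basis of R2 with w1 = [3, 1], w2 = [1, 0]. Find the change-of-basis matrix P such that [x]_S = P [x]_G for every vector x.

[[1, -1], [-1, 0]]

Let M have columns uj and N have columns wj. Then for every x, N [x]_S = x = M [x]_G, so P = N^(-1) M.
Since det N = -1, N^(-1) has integer entries; multiplying gives P = [[1, -1], [-1, 0]].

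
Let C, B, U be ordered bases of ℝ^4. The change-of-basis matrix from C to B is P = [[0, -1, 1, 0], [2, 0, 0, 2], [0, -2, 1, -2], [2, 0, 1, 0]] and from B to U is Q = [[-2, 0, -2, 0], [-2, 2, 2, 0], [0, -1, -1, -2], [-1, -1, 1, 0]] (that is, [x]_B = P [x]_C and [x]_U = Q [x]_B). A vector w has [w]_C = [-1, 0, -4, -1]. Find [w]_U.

[12, -4, 18, 6]

Apply P to get B-coordinates [-4, -4, -2, -6], then Q to get U-coordinates.
The result is [w]_U = [12, -4, 18, 6].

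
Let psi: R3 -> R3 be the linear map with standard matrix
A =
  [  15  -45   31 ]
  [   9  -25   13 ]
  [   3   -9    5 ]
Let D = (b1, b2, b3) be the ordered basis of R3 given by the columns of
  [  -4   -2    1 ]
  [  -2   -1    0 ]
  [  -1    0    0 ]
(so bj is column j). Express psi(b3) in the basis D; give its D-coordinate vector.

[-3, -3, -3]

Compute psi(b3) = A b3 = [15, 9, 3] in standard coordinates.
Then write this in D-coordinates: solve for y in y_1 b1 + ... + y_3 b3 = [15, 9, 3].
This gives y = [-3, -3, -3], which is column 3 of [psi]_D.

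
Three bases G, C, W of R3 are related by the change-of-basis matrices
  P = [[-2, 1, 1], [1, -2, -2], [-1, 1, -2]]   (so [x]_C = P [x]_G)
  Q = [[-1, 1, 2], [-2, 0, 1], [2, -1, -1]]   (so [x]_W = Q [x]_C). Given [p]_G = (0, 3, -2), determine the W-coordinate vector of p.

Composing the changes, [p]_W = Q P [p]_G.
Q P = [[1, -1, -7], [3, -1, -4], [-4, 3, 6]]; applying this to (0, 3, -2) gives (11, 5, -3).

(11, 5, -3)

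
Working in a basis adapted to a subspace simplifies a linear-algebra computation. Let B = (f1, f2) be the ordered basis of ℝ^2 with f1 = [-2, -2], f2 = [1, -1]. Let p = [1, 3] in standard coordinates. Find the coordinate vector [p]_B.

Write p = c_1 f1 + c_2 f2 and solve for the c_i.
System: -2c_1 + c_2 = 1, -2c_1 - c_2 = 3; solving gives c_1 = -1, c_2 = -1.
Check: -f1 - f2 = [1, 3].

[-1, -1]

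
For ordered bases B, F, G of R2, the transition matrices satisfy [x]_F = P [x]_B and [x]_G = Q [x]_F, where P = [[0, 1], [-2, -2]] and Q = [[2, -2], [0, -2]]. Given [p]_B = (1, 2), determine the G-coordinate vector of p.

(16, 12)

Composing the changes, [p]_G = Q P [p]_B.
Q P = [[4, 6], [4, 4]]; applying this to (1, 2) gives (16, 12).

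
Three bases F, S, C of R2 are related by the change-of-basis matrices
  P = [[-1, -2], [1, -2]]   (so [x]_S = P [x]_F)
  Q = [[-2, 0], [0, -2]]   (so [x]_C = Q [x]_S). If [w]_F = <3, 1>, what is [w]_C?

<10, -2>

Apply P to get S-coordinates <-5, 1>, then Q to get C-coordinates.
The result is [w]_C = <10, -2>.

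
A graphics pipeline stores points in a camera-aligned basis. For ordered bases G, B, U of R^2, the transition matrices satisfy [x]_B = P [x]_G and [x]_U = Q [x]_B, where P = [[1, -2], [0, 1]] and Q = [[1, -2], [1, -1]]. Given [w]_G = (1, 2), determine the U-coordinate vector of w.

Apply P to get B-coordinates (-3, 2), then Q to get U-coordinates.
The result is [w]_U = (-7, -5).

(-7, -5)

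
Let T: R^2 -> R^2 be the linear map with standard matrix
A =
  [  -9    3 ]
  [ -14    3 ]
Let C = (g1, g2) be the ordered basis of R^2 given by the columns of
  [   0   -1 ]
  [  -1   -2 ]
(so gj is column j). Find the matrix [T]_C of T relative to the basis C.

[[-3, -2], [3, -3]]

Let P have columns g1, g2. Then [T]_C = P^(-1) A P.
Here det P = -1, so P^(-1) is integer; computing A P first and then P^(-1)(A P) gives [[-3, -2], [3, -3]].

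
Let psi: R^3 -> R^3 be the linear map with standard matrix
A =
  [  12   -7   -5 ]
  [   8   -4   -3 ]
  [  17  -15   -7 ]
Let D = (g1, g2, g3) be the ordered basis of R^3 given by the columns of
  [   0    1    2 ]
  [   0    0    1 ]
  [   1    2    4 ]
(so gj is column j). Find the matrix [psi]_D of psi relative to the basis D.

Let P have columns g1, ..., g3. Then [psi]_D = P^(-1) A P.
Here det P = 1, so P^(-1) is integer; computing A P first and then P^(-1)(A P) gives [[3, -1, -3], [1, -2, -3], [-3, 2, 0]].

[[3, -1, -3], [1, -2, -3], [-3, 2, 0]]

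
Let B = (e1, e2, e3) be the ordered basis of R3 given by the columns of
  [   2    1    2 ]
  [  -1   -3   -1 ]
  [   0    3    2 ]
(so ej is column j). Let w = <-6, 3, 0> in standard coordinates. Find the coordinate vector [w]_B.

<-3, 0, 0>

We seek scalars with c_1 e1 + ... + c_3 e3 = w; equivalently solve M c = w where the columns of M are e1, ..., e3.
Solving this 3x3 system gives c = (-3, 0, 0).
Check: -3e1 + 0·e2 + 0·e3 = <-6, 3, 0>.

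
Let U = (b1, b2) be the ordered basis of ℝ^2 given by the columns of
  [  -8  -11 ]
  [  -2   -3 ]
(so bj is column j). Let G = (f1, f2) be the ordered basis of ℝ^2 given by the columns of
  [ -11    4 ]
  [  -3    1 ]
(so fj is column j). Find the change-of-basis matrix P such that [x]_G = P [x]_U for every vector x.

Let M have columns bj and N have columns fj. Then for every x, N [x]_G = x = M [x]_U, so P = N^(-1) M.
Since det N = 1, N^(-1) has integer entries; multiplying gives P = [[0, 1], [-2, 0]].

[[0, 1], [-2, 0]]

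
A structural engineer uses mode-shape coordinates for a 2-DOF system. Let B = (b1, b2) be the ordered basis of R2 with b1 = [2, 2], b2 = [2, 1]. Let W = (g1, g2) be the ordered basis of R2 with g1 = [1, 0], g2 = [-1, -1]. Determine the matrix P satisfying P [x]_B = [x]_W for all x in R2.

[[0, 1], [-2, -1]]

Take x = bj: its B-coordinates are the j-th standard unit vector, so P e_j — column j of P — equals [bj]_W.
b1 = 0·g1 - 2g2, giving column 1 = [0, -2]; repeating for each j gives P = [[0, 1], [-2, -1]].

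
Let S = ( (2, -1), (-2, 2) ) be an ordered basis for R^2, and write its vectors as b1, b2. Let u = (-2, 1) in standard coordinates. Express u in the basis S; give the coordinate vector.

(-1, 0)

Write u = c_1 b1 + c_2 b2 and solve for the c_i.
System: 2c_1 - 2c_2 = -2, -c_1 + 2c_2 = 1; solving gives c_1 = -1, c_2 = 0.
Check: -b1 + 0·b2 = (-2, 1).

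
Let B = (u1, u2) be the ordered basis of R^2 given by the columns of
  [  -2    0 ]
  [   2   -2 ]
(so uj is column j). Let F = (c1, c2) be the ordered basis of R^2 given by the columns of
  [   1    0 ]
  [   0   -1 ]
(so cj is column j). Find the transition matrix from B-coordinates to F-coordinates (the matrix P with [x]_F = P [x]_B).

Let M have columns uj and N have columns cj. Then for every x, N [x]_F = x = M [x]_B, so P = N^(-1) M.
Since det N = -1, N^(-1) has integer entries; multiplying gives P = [[-2, 0], [-2, 2]].

[[-2, 0], [-2, 2]]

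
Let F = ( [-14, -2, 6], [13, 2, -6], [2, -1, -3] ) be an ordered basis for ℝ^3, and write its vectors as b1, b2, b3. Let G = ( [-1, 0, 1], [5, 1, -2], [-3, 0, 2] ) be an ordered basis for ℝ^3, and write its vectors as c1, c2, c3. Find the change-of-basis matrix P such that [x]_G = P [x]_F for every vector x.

Take x = bj: its F-coordinates are the j-th standard unit vector, so P e_j — column j of P — equals [bj]_G.
b1 = -2c1 - 2c2 + 2c3, giving column 1 = [-2, -2, 2]; repeating for each j gives P = [[-2, 0, -1], [-2, 2, -1], [2, -1, -2]].

[[-2, 0, -1], [-2, 2, -1], [2, -1, -2]]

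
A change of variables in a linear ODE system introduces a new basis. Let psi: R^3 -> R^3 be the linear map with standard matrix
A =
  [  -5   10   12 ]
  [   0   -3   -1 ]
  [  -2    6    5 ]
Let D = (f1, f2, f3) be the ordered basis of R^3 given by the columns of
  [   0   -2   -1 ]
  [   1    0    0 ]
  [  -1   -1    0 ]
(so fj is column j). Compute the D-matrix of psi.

Let P have columns f1, ..., f3. Then [psi]_D = P^(-1) A P.
Here det P = 1, so P^(-1) is integer; computing A P first and then P^(-1)(A P) gives [[-2, 1, 0], [1, 0, -2], [0, 2, -1]].

[[-2, 1, 0], [1, 0, -2], [0, 2, -1]]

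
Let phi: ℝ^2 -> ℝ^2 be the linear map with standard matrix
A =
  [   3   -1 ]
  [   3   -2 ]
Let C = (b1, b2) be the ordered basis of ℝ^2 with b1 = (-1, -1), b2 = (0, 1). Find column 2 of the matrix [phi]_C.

(1, -1)

Column 2 of [phi]_C is the C-coordinate vector of phi(b2).
In standard coordinates phi(b2) = A b2 = (-1, -2).
Converting to C: (-1, -2) = b1 - b2, so the coordinate vector is (1, -1).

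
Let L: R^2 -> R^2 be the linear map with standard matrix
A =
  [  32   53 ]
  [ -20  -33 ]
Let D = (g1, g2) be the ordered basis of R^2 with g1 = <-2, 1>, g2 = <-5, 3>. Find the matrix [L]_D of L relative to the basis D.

[[-2, -2], [3, 1]]

Let P have columns g1, g2. Then [L]_D = P^(-1) A P.
Here det P = -1, so P^(-1) is integer; computing A P first and then P^(-1)(A P) gives [[-2, -2], [3, 1]].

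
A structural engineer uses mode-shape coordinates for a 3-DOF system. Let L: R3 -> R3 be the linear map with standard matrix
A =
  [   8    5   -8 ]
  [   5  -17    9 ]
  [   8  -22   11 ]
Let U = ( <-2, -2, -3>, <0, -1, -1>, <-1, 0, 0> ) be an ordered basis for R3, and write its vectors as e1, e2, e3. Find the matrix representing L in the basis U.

[[2, -3, 3], [-1, -2, -1], [-2, 3, 2]]

With P the matrix whose columns are e1, ..., e3, [L]_U = P^(-1) A P.
Column by column: L(e1) = A e1 = <-2, -3, -5>; its U-coordinates <2, -1, -2> give column 1.
Continuing for each basis vector yields [L]_U = [[2, -3, 3], [-1, -2, -1], [-2, 3, 2]].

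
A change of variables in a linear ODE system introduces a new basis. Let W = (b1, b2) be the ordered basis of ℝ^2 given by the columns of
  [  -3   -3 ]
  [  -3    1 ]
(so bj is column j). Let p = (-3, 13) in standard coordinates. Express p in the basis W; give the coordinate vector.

Write p = c_1 b1 + c_2 b2 and solve for the c_i.
System: -3c_1 - 3c_2 = -3, -3c_1 + c_2 = 13; solving gives c_1 = -3, c_2 = 4.
Check: -3b1 + 4b2 = (-3, 13).

(-3, 4)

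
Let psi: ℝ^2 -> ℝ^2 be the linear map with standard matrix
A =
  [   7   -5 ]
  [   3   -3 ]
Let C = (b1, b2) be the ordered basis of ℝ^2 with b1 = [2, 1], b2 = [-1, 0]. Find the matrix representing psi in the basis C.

[[3, -3], [-3, 1]]

Let P have columns b1, b2. Then [psi]_C = P^(-1) A P.
Here det P = 1, so P^(-1) is integer; computing A P first and then P^(-1)(A P) gives [[3, -3], [-3, 1]].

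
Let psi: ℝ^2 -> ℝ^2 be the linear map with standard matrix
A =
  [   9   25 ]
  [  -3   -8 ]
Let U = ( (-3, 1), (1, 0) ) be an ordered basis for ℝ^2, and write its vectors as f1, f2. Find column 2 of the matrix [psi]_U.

Column 2 of [psi]_U is the U-coordinate vector of psi(f2).
In standard coordinates psi(f2) = A f2 = (9, -3).
Converting to U: (9, -3) = -3f1 + 0·f2, so the coordinate vector is (-3, 0).

(-3, 0)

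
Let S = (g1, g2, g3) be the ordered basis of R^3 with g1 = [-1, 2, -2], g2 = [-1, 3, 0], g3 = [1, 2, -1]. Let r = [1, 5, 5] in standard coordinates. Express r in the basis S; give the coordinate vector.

[-3, 3, 1]

We seek scalars with c_1 g1 + ... + c_3 g3 = r; equivalently solve M c = r where the columns of M are g1, ..., g3.
Solving this 3x3 system gives c = (-3, 3, 1).
Check: -3g1 + 3g2 + g3 = [1, 5, 5].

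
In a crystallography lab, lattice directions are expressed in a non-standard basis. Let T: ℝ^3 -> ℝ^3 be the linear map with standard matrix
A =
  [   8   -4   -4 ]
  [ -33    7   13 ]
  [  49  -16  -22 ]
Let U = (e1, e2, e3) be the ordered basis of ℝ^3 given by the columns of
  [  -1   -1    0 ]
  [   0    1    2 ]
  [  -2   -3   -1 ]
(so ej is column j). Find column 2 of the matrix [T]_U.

<3, -3, 2>

Column 2 of [T]_U is the U-coordinate vector of T(e2).
In standard coordinates T(e2) = A e2 = <0, 1, 1>.
Converting to U: <0, 1, 1> = 3e1 - 3e2 + 2e3, so the coordinate vector is <3, -3, 2>.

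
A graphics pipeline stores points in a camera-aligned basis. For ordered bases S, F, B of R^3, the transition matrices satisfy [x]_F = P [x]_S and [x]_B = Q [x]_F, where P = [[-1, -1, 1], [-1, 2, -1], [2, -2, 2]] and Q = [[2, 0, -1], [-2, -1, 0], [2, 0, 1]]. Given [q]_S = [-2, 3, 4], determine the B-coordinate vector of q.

[8, -10, 4]

First [q]_F = P [q]_S = [3, 4, -2].
Then [q]_B = Q [q]_F = [8, -10, 4].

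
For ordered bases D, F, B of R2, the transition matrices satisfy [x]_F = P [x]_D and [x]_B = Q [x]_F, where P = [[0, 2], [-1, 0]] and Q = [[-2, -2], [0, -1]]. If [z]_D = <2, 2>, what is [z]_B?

Composing the changes, [z]_B = Q P [z]_D.
Q P = [[2, -4], [1, 0]]; applying this to <2, 2> gives <-4, 2>.

<-4, 2>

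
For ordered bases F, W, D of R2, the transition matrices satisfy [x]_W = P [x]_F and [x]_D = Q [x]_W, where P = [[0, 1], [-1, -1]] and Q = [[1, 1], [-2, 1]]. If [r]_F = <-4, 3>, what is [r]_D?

<4, -5>

Composing the changes, [r]_D = Q P [r]_F.
Q P = [[-1, 0], [-1, -3]]; applying this to <-4, 3> gives <4, -5>.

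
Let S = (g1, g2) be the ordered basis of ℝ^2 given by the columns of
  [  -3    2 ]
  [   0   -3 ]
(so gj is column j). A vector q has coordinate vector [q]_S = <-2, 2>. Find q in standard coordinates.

<10, -6>

The coordinates say q = -2g1 + 2g2; adding the scaled basis vectors gives <10, -6>.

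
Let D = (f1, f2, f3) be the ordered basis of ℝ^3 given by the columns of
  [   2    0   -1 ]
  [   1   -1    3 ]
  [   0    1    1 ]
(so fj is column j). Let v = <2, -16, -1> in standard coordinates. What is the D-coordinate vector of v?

[v]_D is the unique c with M c = v, where M has columns f1, ..., f3.
Gaussian elimination on [M | v] yields c = (-1, 3, -4).
Check: -f1 + 3f2 - 4f3 = <2, -16, -1>.

<-1, 3, -4>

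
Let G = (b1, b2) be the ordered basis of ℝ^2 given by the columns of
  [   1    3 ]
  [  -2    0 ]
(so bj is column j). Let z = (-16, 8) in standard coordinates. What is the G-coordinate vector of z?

Write z = c_1 b1 + c_2 b2 and solve for the c_i.
System: c_1 + 3c_2 = -16, -2c_1 + 0c_2 = 8; solving gives c_1 = -4, c_2 = -4.
Check: -4b1 - 4b2 = (-16, 8).

(-4, -4)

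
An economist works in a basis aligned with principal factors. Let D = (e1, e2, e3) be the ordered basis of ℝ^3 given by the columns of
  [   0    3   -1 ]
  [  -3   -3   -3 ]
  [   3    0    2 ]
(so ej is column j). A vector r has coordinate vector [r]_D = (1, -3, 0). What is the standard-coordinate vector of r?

The coordinates say r = e1 - 3e2 + 0·e3; adding the scaled basis vectors gives (-9, 6, 3).

(-9, 6, 3)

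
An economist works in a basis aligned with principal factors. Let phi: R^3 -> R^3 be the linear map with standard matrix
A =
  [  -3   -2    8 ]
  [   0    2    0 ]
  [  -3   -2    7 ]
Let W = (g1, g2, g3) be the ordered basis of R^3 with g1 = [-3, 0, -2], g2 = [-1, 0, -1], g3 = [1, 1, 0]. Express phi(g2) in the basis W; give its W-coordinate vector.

Column 2 of [phi]_W is the W-coordinate vector of phi(g2).
In standard coordinates phi(g2) = A g2 = [-5, 0, -4].
Converting to W: [-5, 0, -4] = g1 + 2g2 + 0·g3, so the coordinate vector is [1, 2, 0].

[1, 2, 0]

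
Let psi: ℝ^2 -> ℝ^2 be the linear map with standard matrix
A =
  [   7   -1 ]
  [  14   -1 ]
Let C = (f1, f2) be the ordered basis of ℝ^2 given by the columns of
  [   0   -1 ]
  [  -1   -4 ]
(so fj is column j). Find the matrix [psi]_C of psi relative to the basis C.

[[3, -2], [-1, 3]]

With P the matrix whose columns are f1, f2, [psi]_C = P^(-1) A P.
Column by column: psi(f1) = A f1 = (1, 1); its C-coordinates (3, -1) give column 1.
Continuing for each basis vector yields [psi]_C = [[3, -2], [-1, 3]].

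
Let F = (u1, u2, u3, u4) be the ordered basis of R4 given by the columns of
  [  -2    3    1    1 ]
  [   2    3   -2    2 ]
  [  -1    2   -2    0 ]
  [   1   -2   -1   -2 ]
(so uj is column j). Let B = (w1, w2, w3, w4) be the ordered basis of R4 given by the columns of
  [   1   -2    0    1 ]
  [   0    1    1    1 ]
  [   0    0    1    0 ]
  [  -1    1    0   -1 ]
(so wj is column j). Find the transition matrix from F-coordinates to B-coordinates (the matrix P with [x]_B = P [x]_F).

[[-2, -1, 1, 2], [1, -1, 0, 1], [-1, 2, -2, 0], [2, 2, 0, 1]]

Let M have columns uj and N have columns wj. Then for every x, N [x]_B = x = M [x]_F, so P = N^(-1) M.
Since det N = 1, N^(-1) has integer entries; multiplying gives P = [[-2, -1, 1, 2], [1, -1, 0, 1], [-1, 2, -2, 0], [2, 2, 0, 1]].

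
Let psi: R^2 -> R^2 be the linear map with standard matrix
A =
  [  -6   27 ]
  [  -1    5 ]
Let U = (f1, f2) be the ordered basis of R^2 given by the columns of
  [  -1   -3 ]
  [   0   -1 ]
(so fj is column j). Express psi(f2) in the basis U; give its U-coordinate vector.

Compute psi(f2) = A f2 = <-9, -2> in standard coordinates.
Then write this in U-coordinates: solve for y in y_1 f1 + y_2 f2 = <-9, -2>.
This gives y = <3, 2>, which is column 2 of [psi]_U.

<3, 2>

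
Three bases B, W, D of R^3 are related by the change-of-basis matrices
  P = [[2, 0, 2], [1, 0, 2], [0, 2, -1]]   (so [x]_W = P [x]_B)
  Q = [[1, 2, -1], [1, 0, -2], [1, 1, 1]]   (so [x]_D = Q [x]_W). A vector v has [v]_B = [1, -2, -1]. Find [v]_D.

Composing the changes, [v]_D = Q P [v]_B.
Q P = [[4, -2, 7], [2, -4, 4], [3, 2, 3]]; applying this to [1, -2, -1] gives [1, 6, -4].

[1, 6, -4]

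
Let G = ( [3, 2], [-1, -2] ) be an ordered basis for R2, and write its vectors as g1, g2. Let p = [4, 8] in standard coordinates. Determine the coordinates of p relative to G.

We seek scalars with c_1 g1 + c_2 g2 = p; equivalently solve M c = p where the columns of M are g1, g2.
System: 3c_1 - c_2 = 4, 2c_1 - 2c_2 = 8; solving gives c_1 = 0, c_2 = -4.
Check: 0·g1 - 4g2 = [4, 8].

[0, -4]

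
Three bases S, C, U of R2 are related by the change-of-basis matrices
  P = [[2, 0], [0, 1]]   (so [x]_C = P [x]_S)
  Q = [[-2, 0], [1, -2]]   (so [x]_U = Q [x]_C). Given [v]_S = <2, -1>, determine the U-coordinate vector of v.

Apply P to get C-coordinates <4, -1>, then Q to get U-coordinates.
The result is [v]_U = <-8, 6>.

<-8, 6>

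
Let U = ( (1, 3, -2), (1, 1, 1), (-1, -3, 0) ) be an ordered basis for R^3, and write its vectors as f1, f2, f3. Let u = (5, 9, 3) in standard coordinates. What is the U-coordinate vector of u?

(0, 3, -2)

Write u = c_1 f1 + ... + c_3 f3 and solve for the c_i.
Row-reducing the augmented matrix [M | u] gives c = (0, 3, -2).
Check: 0·f1 + 3f2 - 2f3 = (5, 9, 3).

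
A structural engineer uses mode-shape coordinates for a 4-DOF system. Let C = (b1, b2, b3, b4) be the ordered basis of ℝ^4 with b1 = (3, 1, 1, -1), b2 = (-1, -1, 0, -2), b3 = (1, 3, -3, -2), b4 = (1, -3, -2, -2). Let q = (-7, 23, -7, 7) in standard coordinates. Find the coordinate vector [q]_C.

(-3, -2, 4, -4)

We seek scalars with c_1 b1 + ... + c_4 b4 = q; equivalently solve M c = q where the columns of M are b1, ..., b4.
Gaussian elimination on [M | q] yields c = (-3, -2, 4, -4).
Check: -3b1 - 2b2 + 4b3 - 4b4 = (-7, 23, -7, 7).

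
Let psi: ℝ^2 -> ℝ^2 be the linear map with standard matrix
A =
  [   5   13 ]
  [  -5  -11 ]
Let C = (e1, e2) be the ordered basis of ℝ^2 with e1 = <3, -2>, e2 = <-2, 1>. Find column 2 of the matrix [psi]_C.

<-1, -3>

Column 2 of [psi]_C is the C-coordinate vector of psi(e2).
In standard coordinates psi(e2) = A e2 = <3, -1>.
Converting to C: <3, -1> = -e1 - 3e2, so the coordinate vector is <-1, -3>.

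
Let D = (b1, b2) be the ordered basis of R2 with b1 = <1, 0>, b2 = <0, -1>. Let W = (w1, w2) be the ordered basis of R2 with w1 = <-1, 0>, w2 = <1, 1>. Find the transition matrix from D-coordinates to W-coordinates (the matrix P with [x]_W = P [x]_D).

Take x = bj: its D-coordinates are the j-th standard unit vector, so P e_j — column j of P — equals [bj]_W.
b1 = -w1 + 0·w2, giving column 1 = <-1, 0>; repeating for each j gives P = [[-1, -1], [0, -1]].

[[-1, -1], [0, -1]]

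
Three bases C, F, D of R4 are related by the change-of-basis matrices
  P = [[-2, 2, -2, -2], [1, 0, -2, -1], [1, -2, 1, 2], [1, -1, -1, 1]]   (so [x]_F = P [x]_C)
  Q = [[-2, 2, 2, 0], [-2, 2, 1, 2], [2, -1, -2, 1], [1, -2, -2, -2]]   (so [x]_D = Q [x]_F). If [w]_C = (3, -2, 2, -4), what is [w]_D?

(20, 17, -18, -12)

Composing the changes, [w]_D = Q P [w]_C.
Q P = [[8, -8, 2, 6], [9, -8, -1, 6], [-6, 7, -5, -6], [-8, 8, 2, -6]]; applying this to (3, -2, 2, -4) gives (20, 17, -18, -12).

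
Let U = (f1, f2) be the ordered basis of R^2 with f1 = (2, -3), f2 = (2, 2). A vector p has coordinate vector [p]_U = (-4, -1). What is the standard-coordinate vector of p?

p = M [p]_U, where M has columns f1, f2.
Carrying out the matrix-vector product, p = (-10, 10).

(-10, 10)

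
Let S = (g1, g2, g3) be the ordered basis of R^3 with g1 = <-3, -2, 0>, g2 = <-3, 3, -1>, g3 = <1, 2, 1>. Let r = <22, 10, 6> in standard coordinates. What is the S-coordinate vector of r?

[r]_S is the unique c with M c = r, where M has columns g1, ..., g3.
Solving this 3x3 system gives c = (-4, -2, 4).
Check: -4g1 - 2g2 + 4g3 = <22, 10, 6>.

<-4, -2, 4>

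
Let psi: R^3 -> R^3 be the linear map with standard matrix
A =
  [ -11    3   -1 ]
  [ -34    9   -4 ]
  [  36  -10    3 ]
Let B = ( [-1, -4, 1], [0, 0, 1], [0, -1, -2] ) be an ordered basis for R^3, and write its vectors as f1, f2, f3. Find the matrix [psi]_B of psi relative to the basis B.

Let P have columns f1, ..., f3. Then [psi]_B = P^(-1) A P.
Here det P = -1, so P^(-1) is integer; computing A P first and then P^(-1)(A P) gives [[2, 1, 1], [1, 2, -3], [-2, 0, -3]].

[[2, 1, 1], [1, 2, -3], [-2, 0, -3]]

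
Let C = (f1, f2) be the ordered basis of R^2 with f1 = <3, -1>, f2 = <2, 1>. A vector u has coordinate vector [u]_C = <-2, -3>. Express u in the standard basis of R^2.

<-12, -1>

The coordinates say u = -2f1 - 3f2; adding the scaled basis vectors gives <-12, -1>.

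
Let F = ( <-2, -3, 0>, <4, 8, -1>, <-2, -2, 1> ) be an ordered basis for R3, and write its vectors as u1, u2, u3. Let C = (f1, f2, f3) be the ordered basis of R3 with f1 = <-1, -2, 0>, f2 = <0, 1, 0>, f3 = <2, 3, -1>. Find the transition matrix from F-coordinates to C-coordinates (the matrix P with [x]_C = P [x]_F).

[[2, -2, 0], [1, 1, 1], [0, 1, -1]]

Take x = uj: its F-coordinates are the j-th standard unit vector, so P e_j — column j of P — equals [uj]_C.
u1 = 2f1 + f2 + 0·f3, giving column 1 = <2, 1, 0>; repeating for each j gives P = [[2, -2, 0], [1, 1, 1], [0, 1, -1]].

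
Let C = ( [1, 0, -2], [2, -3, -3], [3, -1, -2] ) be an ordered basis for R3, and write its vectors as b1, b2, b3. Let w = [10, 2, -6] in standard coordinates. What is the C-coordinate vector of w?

We seek scalars with c_1 b1 + ... + c_3 b3 = w; equivalently solve M c = w where the columns of M are b1, ..., b3.
Row-reducing the augmented matrix [M | w] gives c = (2, -2, 4).
Check: 2b1 - 2b2 + 4b3 = [10, 2, -6].

[2, -2, 4]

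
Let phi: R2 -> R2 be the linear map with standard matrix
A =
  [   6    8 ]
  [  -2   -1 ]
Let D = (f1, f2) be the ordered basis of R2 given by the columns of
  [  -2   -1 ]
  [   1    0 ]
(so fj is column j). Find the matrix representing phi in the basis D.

With P the matrix whose columns are f1, f2, [phi]_D = P^(-1) A P.
Column by column: phi(f1) = A f1 = (-4, 3); its D-coordinates (3, -2) give column 1.
Continuing for each basis vector yields [phi]_D = [[3, 2], [-2, 2]].

[[3, 2], [-2, 2]]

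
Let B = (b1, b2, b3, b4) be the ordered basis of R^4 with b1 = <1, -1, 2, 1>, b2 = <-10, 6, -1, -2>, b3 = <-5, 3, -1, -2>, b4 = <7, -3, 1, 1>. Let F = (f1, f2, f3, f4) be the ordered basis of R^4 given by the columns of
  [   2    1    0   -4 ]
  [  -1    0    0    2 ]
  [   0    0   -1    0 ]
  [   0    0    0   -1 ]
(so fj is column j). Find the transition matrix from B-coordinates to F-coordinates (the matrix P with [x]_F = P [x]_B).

[[-1, -2, 1, 1], [-1, 2, 1, 1], [-2, 1, 1, -1], [-1, 2, 2, -1]]

Take x = bj: its B-coordinates are the j-th standard unit vector, so P e_j — column j of P — equals [bj]_F.
b1 = -f1 - f2 - 2f3 - f4, giving column 1 = <-1, -1, -2, -1>; repeating for each j gives P = [[-1, -2, 1, 1], [-1, 2, 1, 1], [-2, 1, 1, -1], [-1, 2, 2, -1]].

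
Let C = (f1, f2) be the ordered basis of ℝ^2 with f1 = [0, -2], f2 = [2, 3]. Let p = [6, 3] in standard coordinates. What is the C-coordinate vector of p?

[3, 3]

[p]_C is the unique c with M c = p, where M has columns f1, f2.
System: 0c_1 + 2c_2 = 6, -2c_1 + 3c_2 = 3; solving gives c_1 = 3, c_2 = 3.
Check: 3f1 + 3f2 = [6, 3].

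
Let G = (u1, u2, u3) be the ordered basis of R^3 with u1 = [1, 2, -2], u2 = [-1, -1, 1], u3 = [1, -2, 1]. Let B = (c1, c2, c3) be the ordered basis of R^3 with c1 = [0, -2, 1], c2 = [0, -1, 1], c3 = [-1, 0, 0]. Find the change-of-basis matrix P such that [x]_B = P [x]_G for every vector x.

[[0, 0, 1], [-2, 1, 0], [-1, 1, -1]]

Take x = uj: its G-coordinates are the j-th standard unit vector, so P e_j — column j of P — equals [uj]_B.
u1 = 0·c1 - 2c2 - c3, giving column 1 = [0, -2, -1]; repeating for each j gives P = [[0, 0, 1], [-2, 1, 0], [-1, 1, -1]].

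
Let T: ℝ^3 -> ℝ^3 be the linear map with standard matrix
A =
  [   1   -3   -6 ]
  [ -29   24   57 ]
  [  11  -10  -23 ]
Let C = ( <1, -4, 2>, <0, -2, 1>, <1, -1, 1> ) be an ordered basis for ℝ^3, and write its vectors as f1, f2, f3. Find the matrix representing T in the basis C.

[[2, -3, -2], [2, 0, 2], [-1, 3, 0]]

The j-th column of [T]_C is [T(fj)]_C.
T(f1) = A f1 = <1, -11, 5> = 2f1 + 2f2 - f3, so column 1 is <2, 2, -1>.
Repeating for f2, f3 and assembling the columns gives [[2, -3, -2], [2, 0, 2], [-1, 3, 0]].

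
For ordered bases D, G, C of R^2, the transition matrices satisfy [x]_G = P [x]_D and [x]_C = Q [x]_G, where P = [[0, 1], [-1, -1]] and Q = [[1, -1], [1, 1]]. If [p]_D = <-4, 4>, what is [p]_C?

<4, 4>

Composing the changes, [p]_C = Q P [p]_D.
Q P = [[1, 2], [-1, 0]]; applying this to <-4, 4> gives <4, 4>.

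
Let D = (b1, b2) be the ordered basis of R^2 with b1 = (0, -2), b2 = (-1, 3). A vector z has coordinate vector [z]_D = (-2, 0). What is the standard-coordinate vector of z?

(0, 4)

The coordinates say z = -2b1 + 0·b2; adding the scaled basis vectors gives (0, 4).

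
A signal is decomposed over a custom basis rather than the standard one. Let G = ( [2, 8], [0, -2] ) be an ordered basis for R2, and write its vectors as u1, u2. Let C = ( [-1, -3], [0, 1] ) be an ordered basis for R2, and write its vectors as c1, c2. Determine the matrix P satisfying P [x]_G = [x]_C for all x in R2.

[[-2, 0], [2, -2]]

Take x = uj: its G-coordinates are the j-th standard unit vector, so P e_j — column j of P — equals [uj]_C.
u1 = -2c1 + 2c2, giving column 1 = [-2, 2]; repeating for each j gives P = [[-2, 0], [2, -2]].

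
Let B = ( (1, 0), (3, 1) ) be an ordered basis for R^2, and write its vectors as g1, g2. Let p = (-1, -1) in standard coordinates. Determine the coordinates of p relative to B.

(2, -1)

Write p = c_1 g1 + c_2 g2 and solve for the c_i.
System: c_1 + 3c_2 = -1, 0c_1 + c_2 = -1; solving gives c_1 = 2, c_2 = -1.
Check: 2g1 - g2 = (-1, -1).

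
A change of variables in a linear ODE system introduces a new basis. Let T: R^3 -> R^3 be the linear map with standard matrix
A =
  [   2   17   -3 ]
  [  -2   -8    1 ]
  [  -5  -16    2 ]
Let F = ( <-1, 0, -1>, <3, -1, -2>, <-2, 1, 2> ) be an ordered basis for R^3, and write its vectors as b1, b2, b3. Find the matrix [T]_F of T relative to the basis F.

Let P have columns b1, ..., b3. Then [T]_F = P^(-1) A P.
Here det P = -1, so P^(-1) is integer; computing A P first and then P^(-1)(A P) gives [[-1, 3, -2], [2, -2, 1], [3, -2, -1]].

[[-1, 3, -2], [2, -2, 1], [3, -2, -1]]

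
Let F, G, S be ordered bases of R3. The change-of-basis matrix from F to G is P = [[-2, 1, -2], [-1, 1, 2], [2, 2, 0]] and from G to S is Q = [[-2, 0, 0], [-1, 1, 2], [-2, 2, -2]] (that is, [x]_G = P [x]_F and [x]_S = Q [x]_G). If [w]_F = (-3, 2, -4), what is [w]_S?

Apply P to get G-coordinates (16, -3, -2), then Q to get S-coordinates.
The result is [w]_S = (-32, -23, -34).

(-32, -23, -34)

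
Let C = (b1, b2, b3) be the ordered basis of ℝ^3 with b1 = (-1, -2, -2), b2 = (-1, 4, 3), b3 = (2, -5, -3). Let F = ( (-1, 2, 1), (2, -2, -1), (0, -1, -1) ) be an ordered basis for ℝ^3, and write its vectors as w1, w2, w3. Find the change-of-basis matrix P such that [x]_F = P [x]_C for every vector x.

Column j of P is [bj]_F, since P maps C-coordinates to F-coordinates.
Expressing b1 in F: b1 = -w1 - w2 + 2w3, so column 1 of P is (-1, -1, 2).
Doing the same for each bj gives P = [[-1, 1, -2], [-1, 0, 0], [2, -2, 1]].

[[-1, 1, -2], [-1, 0, 0], [2, -2, 1]]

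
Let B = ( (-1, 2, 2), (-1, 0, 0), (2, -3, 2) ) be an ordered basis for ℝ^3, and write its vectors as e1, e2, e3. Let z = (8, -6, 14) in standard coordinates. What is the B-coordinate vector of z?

[z]_B is the unique c with M c = z, where M has columns e1, ..., e3.
Solving this 3x3 system gives c = (3, -3, 4).
Check: 3e1 - 3e2 + 4e3 = (8, -6, 14).

(3, -3, 4)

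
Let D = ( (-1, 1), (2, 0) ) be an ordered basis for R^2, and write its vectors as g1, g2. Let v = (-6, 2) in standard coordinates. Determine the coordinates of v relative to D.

[v]_D is the unique c with M c = v, where M has columns g1, g2.
System: -c_1 + 2c_2 = -6, c_1 + 0c_2 = 2; solving gives c_1 = 2, c_2 = -2.
Check: 2g1 - 2g2 = (-6, 2).

(2, -2)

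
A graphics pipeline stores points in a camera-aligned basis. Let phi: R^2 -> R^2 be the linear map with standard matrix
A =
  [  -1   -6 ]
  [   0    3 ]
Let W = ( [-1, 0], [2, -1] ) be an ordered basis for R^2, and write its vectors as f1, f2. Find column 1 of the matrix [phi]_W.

[-1, 0]

Compute phi(f1) = A f1 = [1, 0] in standard coordinates.
Then write this in W-coordinates: solve for y in y_1 f1 + y_2 f2 = [1, 0].
This gives y = [-1, 0], which is column 1 of [phi]_W.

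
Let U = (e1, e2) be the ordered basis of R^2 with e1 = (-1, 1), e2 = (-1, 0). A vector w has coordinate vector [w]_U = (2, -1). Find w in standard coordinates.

The coordinates say w = 2e1 - e2; adding the scaled basis vectors gives (-1, 2).

(-1, 2)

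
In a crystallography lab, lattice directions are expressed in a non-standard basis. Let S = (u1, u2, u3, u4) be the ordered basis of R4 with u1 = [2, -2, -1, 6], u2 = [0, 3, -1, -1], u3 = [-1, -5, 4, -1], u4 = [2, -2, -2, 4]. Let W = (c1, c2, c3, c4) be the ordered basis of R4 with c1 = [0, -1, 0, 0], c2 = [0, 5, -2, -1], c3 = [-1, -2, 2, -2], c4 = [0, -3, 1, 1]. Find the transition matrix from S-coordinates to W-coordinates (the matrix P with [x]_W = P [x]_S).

Take x = uj: its S-coordinates are the j-th standard unit vector, so P e_j — column j of P — equals [uj]_W.
u1 = -2c1 - c2 - 2c3 + c4, giving column 1 = [-2, -1, -2, 1]; repeating for each j gives P = [[-2, 0, -2, 2], [-1, 0, -1, -2], [-2, 0, 1, -2], [1, -1, 0, -2]].

[[-2, 0, -2, 2], [-1, 0, -1, -2], [-2, 0, 1, -2], [1, -1, 0, -2]]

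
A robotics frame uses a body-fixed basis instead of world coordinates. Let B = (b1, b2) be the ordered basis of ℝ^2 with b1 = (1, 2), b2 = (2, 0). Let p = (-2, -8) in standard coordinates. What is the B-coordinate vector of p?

(-4, 1)

[p]_B is the unique c with M c = p, where M has columns b1, b2.
System: c_1 + 2c_2 = -2, 2c_1 + 0c_2 = -8; solving gives c_1 = -4, c_2 = 1.
Check: -4b1 + b2 = (-2, -8).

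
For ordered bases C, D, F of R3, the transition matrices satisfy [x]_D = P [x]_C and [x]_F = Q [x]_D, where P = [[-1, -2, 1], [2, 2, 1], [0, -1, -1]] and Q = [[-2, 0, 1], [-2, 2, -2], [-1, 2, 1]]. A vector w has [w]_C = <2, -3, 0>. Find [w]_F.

<-5, -18, -5>

First [w]_D = P [w]_C = <4, -2, 3>.
Then [w]_F = Q [w]_D = <-5, -18, -5>.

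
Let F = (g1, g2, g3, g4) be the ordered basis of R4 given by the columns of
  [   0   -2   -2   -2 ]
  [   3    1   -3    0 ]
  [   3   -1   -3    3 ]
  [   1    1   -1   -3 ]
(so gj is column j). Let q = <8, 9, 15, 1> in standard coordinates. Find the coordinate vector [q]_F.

<3, -3, -1, 0>

[q]_F is the unique c with M c = q, where M has columns g1, ..., g4.
Gaussian elimination on [M | q] yields c = (3, -3, -1, 0).
Check: 3g1 - 3g2 - g3 + 0·g4 = <8, 9, 15, 1>.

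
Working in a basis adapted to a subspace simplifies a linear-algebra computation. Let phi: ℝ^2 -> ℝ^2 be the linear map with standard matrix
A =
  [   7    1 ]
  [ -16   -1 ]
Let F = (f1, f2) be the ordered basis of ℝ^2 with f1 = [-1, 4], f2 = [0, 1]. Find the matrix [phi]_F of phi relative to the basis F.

[[3, -1], [0, 3]]

Let P have columns f1, f2. Then [phi]_F = P^(-1) A P.
Here det P = -1, so P^(-1) is integer; computing A P first and then P^(-1)(A P) gives [[3, -1], [0, 3]].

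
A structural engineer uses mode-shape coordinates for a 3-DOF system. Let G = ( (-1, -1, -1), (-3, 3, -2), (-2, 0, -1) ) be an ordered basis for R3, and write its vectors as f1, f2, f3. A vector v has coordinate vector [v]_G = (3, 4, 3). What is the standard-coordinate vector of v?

(-21, 9, -14)

The coordinates say v = 3f1 + 4f2 + 3f3; adding the scaled basis vectors gives (-21, 9, -14).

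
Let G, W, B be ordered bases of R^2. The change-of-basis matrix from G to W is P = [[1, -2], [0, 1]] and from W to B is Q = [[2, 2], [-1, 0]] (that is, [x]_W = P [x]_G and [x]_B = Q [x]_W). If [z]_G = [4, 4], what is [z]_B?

[0, 4]

Apply P to get W-coordinates [-4, 4], then Q to get B-coordinates.
The result is [z]_B = [0, 4].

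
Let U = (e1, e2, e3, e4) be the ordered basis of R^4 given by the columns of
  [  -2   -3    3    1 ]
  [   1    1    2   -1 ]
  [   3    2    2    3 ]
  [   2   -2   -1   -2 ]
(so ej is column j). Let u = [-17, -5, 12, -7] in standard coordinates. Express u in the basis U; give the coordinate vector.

Write u = c_1 e1 + ... + c_4 e4 and solve for the c_i.
Row-reducing the augmented matrix [M | u] gives c = (1, 3, -3, 3).
Check: e1 + 3e2 - 3e3 + 3e4 = [-17, -5, 12, -7].

[1, 3, -3, 3]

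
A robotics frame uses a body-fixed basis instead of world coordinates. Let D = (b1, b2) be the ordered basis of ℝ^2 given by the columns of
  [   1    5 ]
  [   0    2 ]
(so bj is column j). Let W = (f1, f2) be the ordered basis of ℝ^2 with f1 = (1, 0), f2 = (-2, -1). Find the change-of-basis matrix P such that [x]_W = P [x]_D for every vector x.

[[1, 1], [0, -2]]

Take x = bj: its D-coordinates are the j-th standard unit vector, so P e_j — column j of P — equals [bj]_W.
b1 = f1 + 0·f2, giving column 1 = (1, 0); repeating for each j gives P = [[1, 1], [0, -2]].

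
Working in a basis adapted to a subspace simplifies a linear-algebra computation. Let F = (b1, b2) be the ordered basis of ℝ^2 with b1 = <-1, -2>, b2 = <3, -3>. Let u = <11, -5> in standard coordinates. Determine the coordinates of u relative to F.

<-2, 3>

Write u = c_1 b1 + c_2 b2 and solve for the c_i.
System: -c_1 + 3c_2 = 11, -2c_1 - 3c_2 = -5; solving gives c_1 = -2, c_2 = 3.
Check: -2b1 + 3b2 = <11, -5>.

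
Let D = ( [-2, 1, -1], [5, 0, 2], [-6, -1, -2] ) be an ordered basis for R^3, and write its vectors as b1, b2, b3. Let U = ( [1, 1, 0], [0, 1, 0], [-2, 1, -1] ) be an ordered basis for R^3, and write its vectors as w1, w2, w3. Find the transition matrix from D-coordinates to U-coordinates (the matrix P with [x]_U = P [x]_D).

[[0, 1, -2], [0, 1, -1], [1, -2, 2]]

Take x = bj: its D-coordinates are the j-th standard unit vector, so P e_j — column j of P — equals [bj]_U.
b1 = 0·w1 + 0·w2 + w3, giving column 1 = [0, 0, 1]; repeating for each j gives P = [[0, 1, -2], [0, 1, -1], [1, -2, 2]].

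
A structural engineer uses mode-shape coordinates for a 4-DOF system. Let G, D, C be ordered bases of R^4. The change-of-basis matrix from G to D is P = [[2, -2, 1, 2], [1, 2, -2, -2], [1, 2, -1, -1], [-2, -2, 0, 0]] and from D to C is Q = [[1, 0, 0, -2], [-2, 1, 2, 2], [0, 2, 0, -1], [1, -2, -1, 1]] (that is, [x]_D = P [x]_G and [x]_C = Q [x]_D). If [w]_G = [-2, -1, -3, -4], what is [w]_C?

First [w]_D = P [w]_G = [-13, 10, 3, 6].
Then [w]_C = Q [w]_D = [-25, 54, 14, -30].

[-25, 54, 14, -30]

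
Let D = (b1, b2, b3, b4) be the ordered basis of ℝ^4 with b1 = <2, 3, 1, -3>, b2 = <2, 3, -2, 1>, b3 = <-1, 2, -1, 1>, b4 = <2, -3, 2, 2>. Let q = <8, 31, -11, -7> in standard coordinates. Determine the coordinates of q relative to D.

Write q = c_1 b1 + ... + c_4 b4 and solve for the c_i.
Row-reducing the augmented matrix [M | q] gives c = (3, 4, 2, -2).
Check: 3b1 + 4b2 + 2b3 - 2b4 = <8, 31, -11, -7>.

<3, 4, 2, -2>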